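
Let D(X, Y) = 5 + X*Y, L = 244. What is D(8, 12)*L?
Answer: 24644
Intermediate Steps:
D(8, 12)*L = (5 + 8*12)*244 = (5 + 96)*244 = 101*244 = 24644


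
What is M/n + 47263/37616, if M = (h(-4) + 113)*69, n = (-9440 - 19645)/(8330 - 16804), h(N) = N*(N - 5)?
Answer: 1092841825953/364687120 ≈ 2996.7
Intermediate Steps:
h(N) = N*(-5 + N)
n = 29085/8474 (n = -29085/(-8474) = -29085*(-1/8474) = 29085/8474 ≈ 3.4323)
M = 10281 (M = (-4*(-5 - 4) + 113)*69 = (-4*(-9) + 113)*69 = (36 + 113)*69 = 149*69 = 10281)
M/n + 47263/37616 = 10281/(29085/8474) + 47263/37616 = 10281*(8474/29085) + 47263*(1/37616) = 29040398/9695 + 47263/37616 = 1092841825953/364687120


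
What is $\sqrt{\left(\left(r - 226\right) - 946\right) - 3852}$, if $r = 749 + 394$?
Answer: $i \sqrt{3881} \approx 62.298 i$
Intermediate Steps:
$r = 1143$
$\sqrt{\left(\left(r - 226\right) - 946\right) - 3852} = \sqrt{\left(\left(1143 - 226\right) - 946\right) - 3852} = \sqrt{\left(917 - 946\right) - 3852} = \sqrt{-29 - 3852} = \sqrt{-3881} = i \sqrt{3881}$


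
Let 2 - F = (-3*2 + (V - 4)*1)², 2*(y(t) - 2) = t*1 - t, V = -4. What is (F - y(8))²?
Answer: 38416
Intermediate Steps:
y(t) = 2 (y(t) = 2 + (t*1 - t)/2 = 2 + (t - t)/2 = 2 + (½)*0 = 2 + 0 = 2)
F = -194 (F = 2 - (-3*2 + (-4 - 4)*1)² = 2 - (-6 - 8*1)² = 2 - (-6 - 8)² = 2 - 1*(-14)² = 2 - 1*196 = 2 - 196 = -194)
(F - y(8))² = (-194 - 1*2)² = (-194 - 2)² = (-196)² = 38416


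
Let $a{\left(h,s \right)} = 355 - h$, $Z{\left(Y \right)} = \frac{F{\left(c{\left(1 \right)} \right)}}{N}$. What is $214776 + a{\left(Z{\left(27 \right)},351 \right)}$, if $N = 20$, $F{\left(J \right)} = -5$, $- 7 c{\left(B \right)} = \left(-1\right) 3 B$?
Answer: $\frac{860525}{4} \approx 2.1513 \cdot 10^{5}$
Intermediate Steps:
$c{\left(B \right)} = \frac{3 B}{7}$ ($c{\left(B \right)} = - \frac{\left(-1\right) 3 B}{7} = - \frac{\left(-3\right) B}{7} = \frac{3 B}{7}$)
$Z{\left(Y \right)} = - \frac{1}{4}$ ($Z{\left(Y \right)} = - \frac{5}{20} = \left(-5\right) \frac{1}{20} = - \frac{1}{4}$)
$214776 + a{\left(Z{\left(27 \right)},351 \right)} = 214776 + \left(355 - - \frac{1}{4}\right) = 214776 + \left(355 + \frac{1}{4}\right) = 214776 + \frac{1421}{4} = \frac{860525}{4}$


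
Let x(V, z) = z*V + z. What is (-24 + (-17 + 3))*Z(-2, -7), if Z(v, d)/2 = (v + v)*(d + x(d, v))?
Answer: 1520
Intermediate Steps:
x(V, z) = z + V*z (x(V, z) = V*z + z = z + V*z)
Z(v, d) = 4*v*(d + v*(1 + d)) (Z(v, d) = 2*((v + v)*(d + v*(1 + d))) = 2*((2*v)*(d + v*(1 + d))) = 2*(2*v*(d + v*(1 + d))) = 4*v*(d + v*(1 + d)))
(-24 + (-17 + 3))*Z(-2, -7) = (-24 + (-17 + 3))*(4*(-2)*(-7 - 2*(1 - 7))) = (-24 - 14)*(4*(-2)*(-7 - 2*(-6))) = -152*(-2)*(-7 + 12) = -152*(-2)*5 = -38*(-40) = 1520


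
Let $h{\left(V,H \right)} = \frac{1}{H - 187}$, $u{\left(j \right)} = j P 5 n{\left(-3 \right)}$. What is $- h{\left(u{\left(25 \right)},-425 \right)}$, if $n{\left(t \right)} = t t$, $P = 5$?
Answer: $\frac{1}{612} \approx 0.001634$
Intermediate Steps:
$n{\left(t \right)} = t^{2}$
$u{\left(j \right)} = 225 j$ ($u{\left(j \right)} = j 5 \cdot 5 \left(-3\right)^{2} = 5 j 5 \cdot 9 = 25 j 9 = 225 j$)
$h{\left(V,H \right)} = \frac{1}{-187 + H}$
$- h{\left(u{\left(25 \right)},-425 \right)} = - \frac{1}{-187 - 425} = - \frac{1}{-612} = \left(-1\right) \left(- \frac{1}{612}\right) = \frac{1}{612}$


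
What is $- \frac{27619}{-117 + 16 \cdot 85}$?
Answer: $- \frac{27619}{1243} \approx -22.22$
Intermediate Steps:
$- \frac{27619}{-117 + 16 \cdot 85} = - \frac{27619}{-117 + 1360} = - \frac{27619}{1243}$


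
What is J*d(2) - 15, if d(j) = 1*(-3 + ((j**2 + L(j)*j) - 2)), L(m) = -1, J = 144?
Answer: -447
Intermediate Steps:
d(j) = -5 + j**2 - j (d(j) = 1*(-3 + ((j**2 - j) - 2)) = 1*(-3 + (-2 + j**2 - j)) = 1*(-5 + j**2 - j) = -5 + j**2 - j)
J*d(2) - 15 = 144*(-5 + 2**2 - 1*2) - 15 = 144*(-5 + 4 - 2) - 15 = 144*(-3) - 15 = -432 - 15 = -447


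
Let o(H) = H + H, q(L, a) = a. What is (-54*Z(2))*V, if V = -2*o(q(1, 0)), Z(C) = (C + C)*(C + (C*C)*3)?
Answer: 0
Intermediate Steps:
Z(C) = 2*C*(C + 3*C²) (Z(C) = (2*C)*(C + C²*3) = (2*C)*(C + 3*C²) = 2*C*(C + 3*C²))
o(H) = 2*H
V = 0 (V = -4*0 = -2*0 = 0)
(-54*Z(2))*V = -54*2²*(2 + 6*2)*0 = -216*(2 + 12)*0 = -216*14*0 = -54*56*0 = -3024*0 = 0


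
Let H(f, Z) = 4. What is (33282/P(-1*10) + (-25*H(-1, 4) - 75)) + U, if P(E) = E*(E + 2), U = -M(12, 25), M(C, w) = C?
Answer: 9161/40 ≈ 229.02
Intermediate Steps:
U = -12 (U = -1*12 = -12)
P(E) = E*(2 + E)
(33282/P(-1*10) + (-25*H(-1, 4) - 75)) + U = (33282/(((-1*10)*(2 - 1*10))) + (-25*4 - 75)) - 12 = (33282/((-10*(2 - 10))) + (-100 - 75)) - 12 = (33282/((-10*(-8))) - 175) - 12 = (33282/80 - 175) - 12 = (33282*(1/80) - 175) - 12 = (16641/40 - 175) - 12 = 9641/40 - 12 = 9161/40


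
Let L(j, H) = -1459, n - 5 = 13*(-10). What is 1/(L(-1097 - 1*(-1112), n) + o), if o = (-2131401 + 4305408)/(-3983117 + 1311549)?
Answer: -2671568/3899991719 ≈ -0.00068502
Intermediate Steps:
n = -125 (n = 5 + 13*(-10) = 5 - 130 = -125)
o = -2174007/2671568 (o = 2174007/(-2671568) = 2174007*(-1/2671568) = -2174007/2671568 ≈ -0.81376)
1/(L(-1097 - 1*(-1112), n) + o) = 1/(-1459 - 2174007/2671568) = 1/(-3899991719/2671568) = -2671568/3899991719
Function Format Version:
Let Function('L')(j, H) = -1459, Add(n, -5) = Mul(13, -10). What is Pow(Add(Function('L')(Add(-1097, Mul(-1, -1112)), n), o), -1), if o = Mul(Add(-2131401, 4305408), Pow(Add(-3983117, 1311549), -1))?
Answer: Rational(-2671568, 3899991719) ≈ -0.00068502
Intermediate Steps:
n = -125 (n = Add(5, Mul(13, -10)) = Add(5, -130) = -125)
o = Rational(-2174007, 2671568) (o = Mul(2174007, Pow(-2671568, -1)) = Mul(2174007, Rational(-1, 2671568)) = Rational(-2174007, 2671568) ≈ -0.81376)
Pow(Add(Function('L')(Add(-1097, Mul(-1, -1112)), n), o), -1) = Pow(Add(-1459, Rational(-2174007, 2671568)), -1) = Pow(Rational(-3899991719, 2671568), -1) = Rational(-2671568, 3899991719)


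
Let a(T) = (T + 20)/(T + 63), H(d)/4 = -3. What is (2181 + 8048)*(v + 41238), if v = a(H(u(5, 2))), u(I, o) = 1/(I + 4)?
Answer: 21513080434/51 ≈ 4.2183e+8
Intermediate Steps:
u(I, o) = 1/(4 + I)
H(d) = -12 (H(d) = 4*(-3) = -12)
a(T) = (20 + T)/(63 + T)
v = 8/51 (v = (20 - 12)/(63 - 12) = 8/51 ≈ 0.15686)
(2181 + 8048)*(v + 41238) = (2181 + 8048)*(8/51 + 41238) = 10229*(2103146/51) = 21513080434/51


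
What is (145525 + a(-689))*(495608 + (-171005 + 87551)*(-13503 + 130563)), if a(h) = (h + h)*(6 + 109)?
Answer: 126454910586240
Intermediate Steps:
a(h) = 230*h (a(h) = (2*h)*115 = 230*h)
(145525 + a(-689))*(495608 + (-171005 + 87551)*(-13503 + 130563)) = (145525 + 230*(-689))*(495608 + (-171005 + 87551)*(-13503 + 130563)) = (145525 - 158470)*(495608 - 83454*117060) = -12945*(495608 - 9769125240) = -12945*(-9768629632) = 126454910586240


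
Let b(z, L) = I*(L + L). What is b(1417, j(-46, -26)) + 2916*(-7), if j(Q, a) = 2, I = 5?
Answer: -20392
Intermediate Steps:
b(z, L) = 10*L (b(z, L) = 5*(L + L) = 5*(2*L) = 10*L)
b(1417, j(-46, -26)) + 2916*(-7) = 10*2 + 2916*(-7) = 20 - 20412 = -20392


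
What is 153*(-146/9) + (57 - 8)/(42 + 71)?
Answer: -280417/113 ≈ -2481.6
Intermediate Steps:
153*(-146/9) + (57 - 8)/(42 + 71) = 153*(-146*1/9) + 49/113 = 153*(-146/9) + 49*(1/113) = -2482 + 49/113 = -280417/113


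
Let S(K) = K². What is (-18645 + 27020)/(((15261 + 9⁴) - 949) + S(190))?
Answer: 8375/56973 ≈ 0.14700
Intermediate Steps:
(-18645 + 27020)/(((15261 + 9⁴) - 949) + S(190)) = (-18645 + 27020)/(((15261 + 9⁴) - 949) + 190²) = 8375/(((15261 + 6561) - 949) + 36100) = 8375/((21822 - 949) + 36100) = 8375/(20873 + 36100) = 8375/56973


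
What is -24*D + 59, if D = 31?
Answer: -685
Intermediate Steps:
-24*D + 59 = -24*31 + 59 = -744 + 59 = -685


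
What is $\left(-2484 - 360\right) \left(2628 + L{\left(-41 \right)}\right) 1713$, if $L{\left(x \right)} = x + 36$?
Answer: $-12778657956$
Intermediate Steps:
$L{\left(x \right)} = 36 + x$
$\left(-2484 - 360\right) \left(2628 + L{\left(-41 \right)}\right) 1713 = \left(-2484 - 360\right) \left(2628 + \left(36 - 41\right)\right) 1713 = - 2844 \left(2628 - 5\right) 1713 = \left(-2844\right) 2623 \cdot 1713 = \left(-7459812\right) 1713 = -12778657956$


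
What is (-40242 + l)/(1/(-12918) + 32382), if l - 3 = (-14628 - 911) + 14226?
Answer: -536768736/418310675 ≈ -1.2832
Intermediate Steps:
l = -1310 (l = 3 + ((-14628 - 911) + 14226) = 3 + (-15539 + 14226) = 3 - 1313 = -1310)
(-40242 + l)/(1/(-12918) + 32382) = (-40242 - 1310)/(1/(-12918) + 32382) = -41552/(-1/12918 + 32382) = -41552/418310675/12918 = -41552*12918/418310675 = -536768736/418310675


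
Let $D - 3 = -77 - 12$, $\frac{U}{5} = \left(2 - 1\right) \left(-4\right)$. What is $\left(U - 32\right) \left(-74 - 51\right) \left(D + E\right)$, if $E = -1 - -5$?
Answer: $-533000$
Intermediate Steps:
$E = 4$ ($E = -1 + 5 = 4$)
$U = -20$ ($U = 5 \left(2 - 1\right) \left(-4\right) = 5 \cdot 1 \left(-4\right) = 5 \left(-4\right) = -20$)
$D = -86$ ($D = 3 - 89 = -86$)
$\left(U - 32\right) \left(-74 - 51\right) \left(D + E\right) = \left(-20 - 32\right) \left(-74 - 51\right) \left(-86 + 4\right) = \left(-52\right) \left(-125\right) \left(-82\right) = 6500 \left(-82\right) = -533000$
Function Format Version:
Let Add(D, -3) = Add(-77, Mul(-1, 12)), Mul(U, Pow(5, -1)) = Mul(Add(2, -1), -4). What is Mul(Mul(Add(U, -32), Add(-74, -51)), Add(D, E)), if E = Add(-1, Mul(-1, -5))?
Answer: -533000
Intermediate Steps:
E = 4 (E = Add(-1, 5) = 4)
U = -20 (U = Mul(5, Mul(Add(2, -1), -4)) = Mul(5, Mul(1, -4)) = Mul(5, -4) = -20)
D = -86 (D = Add(3, Add(-77, Mul(-1, 12))) = Add(3, Add(-77, -12)) = Add(3, -89) = -86)
Mul(Mul(Add(U, -32), Add(-74, -51)), Add(D, E)) = Mul(Mul(Add(-20, -32), Add(-74, -51)), Add(-86, 4)) = Mul(Mul(-52, -125), -82) = Mul(6500, -82) = -533000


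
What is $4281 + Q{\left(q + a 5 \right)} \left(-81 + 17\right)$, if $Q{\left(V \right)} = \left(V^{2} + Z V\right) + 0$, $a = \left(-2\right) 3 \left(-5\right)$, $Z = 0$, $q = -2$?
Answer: $-1397575$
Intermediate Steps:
$a = 30$ ($a = \left(-6\right) \left(-5\right) = 30$)
$Q{\left(V \right)} = V^{2}$ ($Q{\left(V \right)} = \left(V^{2} + 0 V\right) + 0 = \left(V^{2} + 0\right) + 0 = V^{2} + 0 = V^{2}$)
$4281 + Q{\left(q + a 5 \right)} \left(-81 + 17\right) = 4281 + \left(-2 + 30 \cdot 5\right)^{2} \left(-81 + 17\right) = 4281 + \left(-2 + 150\right)^{2} \left(-64\right) = 4281 + 148^{2} \left(-64\right) = 4281 + 21904 \left(-64\right) = 4281 - 1401856 = -1397575$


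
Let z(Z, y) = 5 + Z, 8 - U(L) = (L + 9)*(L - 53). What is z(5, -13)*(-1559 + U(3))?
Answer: -9510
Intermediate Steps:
U(L) = 8 - (-53 + L)*(9 + L) (U(L) = 8 - (L + 9)*(L - 53) = 8 - (9 + L)*(-53 + L) = 8 - (-53 + L)*(9 + L))
z(5, -13)*(-1559 + U(3)) = (5 + 5)*(-1559 + (485 - 1*3² + 44*3)) = 10*(-1559 + (485 - 1*9 + 132)) = 10*(-1559 + (485 - 9 + 132)) = 10*(-1559 + 608) = 10*(-951) = -9510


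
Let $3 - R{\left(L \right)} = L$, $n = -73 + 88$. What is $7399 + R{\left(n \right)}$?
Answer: $7387$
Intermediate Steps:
$n = 15$
$R{\left(L \right)} = 3 - L$
$7399 + R{\left(n \right)} = 7399 + \left(3 - 15\right) = 7399 - 12 = 7387$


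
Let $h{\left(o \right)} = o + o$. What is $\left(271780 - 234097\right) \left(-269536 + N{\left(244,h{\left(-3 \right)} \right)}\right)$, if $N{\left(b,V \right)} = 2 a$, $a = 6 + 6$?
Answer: $-10156020696$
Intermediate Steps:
$h{\left(o \right)} = 2 o$
$a = 12$
$N{\left(b,V \right)} = 24$ ($N{\left(b,V \right)} = 2 \cdot 12 = 24$)
$\left(271780 - 234097\right) \left(-269536 + N{\left(244,h{\left(-3 \right)} \right)}\right) = \left(271780 - 234097\right) \left(-269536 + 24\right) = 37683 \left(-269512\right) = -10156020696$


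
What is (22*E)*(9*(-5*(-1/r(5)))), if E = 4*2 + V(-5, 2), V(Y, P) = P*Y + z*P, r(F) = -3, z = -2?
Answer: 1980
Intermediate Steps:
V(Y, P) = -2*P + P*Y (V(Y, P) = P*Y - 2*P = -2*P + P*Y)
E = -6 (E = 4*2 + 2*(-2 - 5) = 8 + 2*(-7) = 8 - 14 = -6)
(22*E)*(9*(-5*(-1/r(5)))) = (22*(-6))*(9*(-5/((-3*(-1))))) = -1188*(-5/3) = -1188*(-5*⅓) = -1188*(-5)/3 = -132*(-15) = 1980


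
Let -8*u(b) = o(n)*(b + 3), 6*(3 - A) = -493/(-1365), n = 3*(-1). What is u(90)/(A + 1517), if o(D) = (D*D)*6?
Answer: -10282545/24896614 ≈ -0.41301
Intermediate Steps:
n = -3
A = 24077/8190 (A = 3 - (-493)/(6*(-1365)) = 3 - (-493)*(-1)/(6*1365) = 3 - ⅙*493/1365 = 3 - 493/8190 = 24077/8190 ≈ 2.9398)
o(D) = 6*D² (o(D) = D²*6 = 6*D²)
u(b) = -81/4 - 27*b/4 (u(b) = -6*(-3)²*(b + 3)/8 = -6*9*(3 + b)/8 = -27*(3 + b)/4 = -(162 + 54*b)/8 = -81/4 - 27*b/4)
u(90)/(A + 1517) = (-81/4 - 27/4*90)/(24077/8190 + 1517) = (-81/4 - 1215/2)/(12448307/8190) = -2511/4*8190/12448307 = -10282545/24896614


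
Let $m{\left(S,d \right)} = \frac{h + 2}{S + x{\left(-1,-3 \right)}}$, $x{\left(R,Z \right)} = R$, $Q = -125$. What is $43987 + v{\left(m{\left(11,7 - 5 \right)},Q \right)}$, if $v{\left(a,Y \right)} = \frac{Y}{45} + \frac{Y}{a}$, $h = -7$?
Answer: $\frac{398108}{9} \approx 44234.0$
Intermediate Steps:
$m{\left(S,d \right)} = - \frac{5}{-1 + S}$ ($m{\left(S,d \right)} = \frac{-7 + 2}{S - 1} = - \frac{5}{-1 + S}$)
$v{\left(a,Y \right)} = \frac{Y}{45} + \frac{Y}{a}$ ($v{\left(a,Y \right)} = Y \frac{1}{45} + \frac{Y}{a} = \frac{Y}{45} + \frac{Y}{a}$)
$43987 + v{\left(m{\left(11,7 - 5 \right)},Q \right)} = 43987 - \left(\frac{25}{9} + \frac{125}{\left(-5\right) \frac{1}{-1 + 11}}\right) = 43987 - \left(\frac{25}{9} + \frac{125}{\left(-5\right) \frac{1}{10}}\right) = 43987 - \left(\frac{25}{9} + \frac{125}{- \frac{1}{2}}\right) = 43987 - - \frac{2225}{9} = 43987 + \left(- \frac{25}{9} + 250\right) = 43987 + \frac{2225}{9} = \frac{398108}{9}$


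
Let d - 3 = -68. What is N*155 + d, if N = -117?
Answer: -18200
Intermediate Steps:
d = -65 (d = 3 - 68 = -65)
N*155 + d = -117*155 - 65 = -18135 - 65 = -18200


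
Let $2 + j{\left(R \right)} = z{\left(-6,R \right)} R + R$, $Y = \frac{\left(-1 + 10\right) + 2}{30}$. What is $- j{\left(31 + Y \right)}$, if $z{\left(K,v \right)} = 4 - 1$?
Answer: $- \frac{1852}{15} \approx -123.47$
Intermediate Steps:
$z{\left(K,v \right)} = 3$
$Y = \frac{11}{30}$ ($Y = \left(9 + 2\right) \frac{1}{30} = 11 \cdot \frac{1}{30} = \frac{11}{30} \approx 0.36667$)
$j{\left(R \right)} = -2 + 4 R$ ($j{\left(R \right)} = -2 + \left(3 R + R\right) = -2 + 4 R$)
$- j{\left(31 + Y \right)} = - (-2 + 4 \left(31 + \frac{11}{30}\right)) = - (-2 + 4 \cdot \frac{941}{30}) = - (-2 + \frac{1882}{15}) = \left(-1\right) \frac{1852}{15} = - \frac{1852}{15}$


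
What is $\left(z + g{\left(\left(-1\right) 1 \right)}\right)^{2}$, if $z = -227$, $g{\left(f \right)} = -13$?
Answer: $57600$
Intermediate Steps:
$\left(z + g{\left(\left(-1\right) 1 \right)}\right)^{2} = \left(-227 - 13\right)^{2} = \left(-240\right)^{2} = 57600$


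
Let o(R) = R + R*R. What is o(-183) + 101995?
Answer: 135301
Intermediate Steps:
o(R) = R + R²
o(-183) + 101995 = -183*(1 - 183) + 101995 = -183*(-182) + 101995 = 33306 + 101995 = 135301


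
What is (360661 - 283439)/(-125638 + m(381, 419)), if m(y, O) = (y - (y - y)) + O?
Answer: -38611/62419 ≈ -0.61858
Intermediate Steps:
m(y, O) = O + y (m(y, O) = (y - 1*0) + O = (y + 0) + O = y + O = O + y)
(360661 - 283439)/(-125638 + m(381, 419)) = (360661 - 283439)/(-125638 + (419 + 381)) = 77222/(-125638 + 800) = 77222/(-124838) = 77222*(-1/124838) = -38611/62419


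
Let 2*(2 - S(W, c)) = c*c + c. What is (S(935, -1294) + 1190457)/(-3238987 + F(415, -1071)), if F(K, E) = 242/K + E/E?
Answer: -36715880/336044737 ≈ -0.10926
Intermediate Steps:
F(K, E) = 1 + 242/K (F(K, E) = 242/K + 1 = 1 + 242/K)
S(W, c) = 2 - c/2 - c²/2 (S(W, c) = 2 - (c*c + c)/2 = 2 - (c² + c)/2 = 2 - (c + c²)/2 = 2 + (-c/2 - c²/2) = 2 - c/2 - c²/2)
(S(935, -1294) + 1190457)/(-3238987 + F(415, -1071)) = ((2 - ½*(-1294) - ½*(-1294)²) + 1190457)/(-3238987 + (242 + 415)/415) = ((2 + 647 - ½*1674436) + 1190457)/(-3238987 + (1/415)*657) = ((2 + 647 - 837218) + 1190457)/(-3238987 + 657/415) = (-836569 + 1190457)/(-1344178948/415) = 353888*(-415/1344178948) = -36715880/336044737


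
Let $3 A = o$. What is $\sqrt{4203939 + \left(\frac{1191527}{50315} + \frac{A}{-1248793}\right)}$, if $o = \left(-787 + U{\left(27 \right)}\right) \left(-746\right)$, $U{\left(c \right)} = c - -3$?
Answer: $\frac{\sqrt{149374756857014882745389676930}}{188499059385} \approx 2050.4$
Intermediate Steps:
$U{\left(c \right)} = 3 + c$ ($U{\left(c \right)} = c + 3 = 3 + c$)
$o = 564722$ ($o = \left(-787 + \left(3 + 27\right)\right) \left(-746\right) = \left(-787 + 30\right) \left(-746\right) = \left(-757\right) \left(-746\right) = 564722$)
$A = \frac{564722}{3}$ ($A = \frac{1}{3} \cdot 564722 = \frac{564722}{3} \approx 1.8824 \cdot 10^{5}$)
$\sqrt{4203939 + \left(\frac{1191527}{50315} + \frac{A}{-1248793}\right)} = \sqrt{4203939 + \left(\frac{1191527}{50315} + \frac{564722}{3 \left(-1248793\right)}\right)} = \sqrt{4203939 + \left(1191527 \cdot \frac{1}{50315} + \frac{564722}{3} \left(- \frac{1}{1248793}\right)\right)} = \sqrt{4203939 + \left(\frac{1191527}{50315} - \frac{564722}{3746379}\right)} = \sqrt{4203939 + \frac{4435497743303}{188499059385}} = \sqrt{\frac{792442982709660818}{188499059385}} = \frac{\sqrt{149374756857014882745389676930}}{188499059385}$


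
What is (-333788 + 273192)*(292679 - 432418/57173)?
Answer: -1013947053753204/57173 ≈ -1.7735e+10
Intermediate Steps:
(-333788 + 273192)*(292679 - 432418/57173) = -60596*(292679 - 432418*1/57173) = -60596*(292679 - 432418/57173) = -60596*16732904049/57173 = -1013947053753204/57173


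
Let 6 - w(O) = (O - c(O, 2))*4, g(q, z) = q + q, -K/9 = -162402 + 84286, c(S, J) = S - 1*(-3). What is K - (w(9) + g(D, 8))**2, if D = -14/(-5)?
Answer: 17562176/25 ≈ 7.0249e+5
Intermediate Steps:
c(S, J) = 3 + S (c(S, J) = S + 3 = 3 + S)
K = 703044 (K = -9*(-162402 + 84286) = -9*(-78116) = 703044)
D = 14/5 (D = -14*(-1/5) = 14/5 ≈ 2.8000)
g(q, z) = 2*q
w(O) = 18 (w(O) = 6 - (O - (3 + O))*4 = 6 - (O + (-3 - O))*4 = 6 - (-3)*4 = 6 - 1*(-12) = 6 + 12 = 18)
K - (w(9) + g(D, 8))**2 = 703044 - (18 + 2*(14/5))**2 = 703044 - (18 + 28/5)**2 = 703044 - (118/5)**2 = 703044 - 1*13924/25 = 703044 - 13924/25 = 17562176/25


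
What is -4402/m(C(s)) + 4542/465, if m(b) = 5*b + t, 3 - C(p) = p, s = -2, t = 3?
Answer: -319959/2170 ≈ -147.45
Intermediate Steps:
C(p) = 3 - p
m(b) = 3 + 5*b (m(b) = 5*b + 3 = 3 + 5*b)
-4402/m(C(s)) + 4542/465 = -4402/(3 + 5*(3 - 1*(-2))) + 4542/465 = -4402/(3 + 5*(3 + 2)) + 4542*(1/465) = -4402/(3 + 5*5) + 1514/155 = -4402/(3 + 25) + 1514/155 = -4402/28 + 1514/155 = -4402*1/28 + 1514/155 = -2201/14 + 1514/155 = -319959/2170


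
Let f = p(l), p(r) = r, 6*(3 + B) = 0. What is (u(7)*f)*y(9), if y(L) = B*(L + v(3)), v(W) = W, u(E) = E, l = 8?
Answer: -2016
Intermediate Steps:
B = -3 (B = -3 + (1/6)*0 = -3 + 0 = -3)
f = 8
y(L) = -9 - 3*L (y(L) = -3*(L + 3) = -3*(3 + L) = -9 - 3*L)
(u(7)*f)*y(9) = (7*8)*(-9 - 3*9) = 56*(-9 - 27) = 56*(-36) = -2016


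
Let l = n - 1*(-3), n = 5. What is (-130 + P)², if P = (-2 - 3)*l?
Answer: 28900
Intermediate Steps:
l = 8 (l = 5 - 1*(-3) = 5 + 3 = 8)
P = -40 (P = (-2 - 3)*8 = -5*8 = -40)
(-130 + P)² = (-130 - 40)² = (-170)² = 28900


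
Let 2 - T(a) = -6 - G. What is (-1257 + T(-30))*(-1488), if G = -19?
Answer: 1886784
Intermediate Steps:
T(a) = -11 (T(a) = 2 - (-6 - 1*(-19)) = 2 - (-6 + 19) = 2 - 1*13 = 2 - 13 = -11)
(-1257 + T(-30))*(-1488) = (-1257 - 11)*(-1488) = -1268*(-1488) = 1886784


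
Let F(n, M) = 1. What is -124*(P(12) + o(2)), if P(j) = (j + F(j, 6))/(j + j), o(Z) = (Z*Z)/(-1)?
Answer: 2573/6 ≈ 428.83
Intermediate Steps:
o(Z) = -Z² (o(Z) = Z²*(-1) = -Z²)
P(j) = (1 + j)/(2*j) (P(j) = (j + 1)/(j + j) = (1 + j)/((2*j)) = (1 + j)*(1/(2*j)) = (1 + j)/(2*j))
-124*(P(12) + o(2)) = -124*((½)*(1 + 12)/12 - 1*2²) = -124*((½)*(1/12)*13 - 1*4) = -124*(13/24 - 4) = -124*(-83/24) = 2573/6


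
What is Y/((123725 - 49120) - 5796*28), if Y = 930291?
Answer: -930291/87683 ≈ -10.610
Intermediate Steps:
Y/((123725 - 49120) - 5796*28) = 930291/((123725 - 49120) - 5796*28) = 930291/(74605 - 162288) = 930291/(-87683) = 930291*(-1/87683) = -930291/87683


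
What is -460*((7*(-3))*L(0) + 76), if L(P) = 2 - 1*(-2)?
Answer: 3680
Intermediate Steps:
L(P) = 4 (L(P) = 2 + 2 = 4)
-460*((7*(-3))*L(0) + 76) = -460*((7*(-3))*4 + 76) = -460*(-21*4 + 76) = -460*(-84 + 76) = -460*(-8) = 3680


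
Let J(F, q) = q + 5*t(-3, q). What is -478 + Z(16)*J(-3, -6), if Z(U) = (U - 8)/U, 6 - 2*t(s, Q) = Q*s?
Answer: -496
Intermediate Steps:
t(s, Q) = 3 - Q*s/2
J(F, q) = 15 + 17*q/2 (J(F, q) = q + 5*(3 - 1/2*q*(-3)) = q + 5*(3 + 3*q/2) = q + (15 + 15*q/2) = 15 + 17*q/2)
Z(U) = (-8 + U)/U
-478 + Z(16)*J(-3, -6) = -478 + ((-8 + 16)/16)*(15 + (17/2)*(-6)) = -478 + ((1/16)*8)*(15 - 51) = -478 + (1/2)*(-36) = -478 - 18 = -496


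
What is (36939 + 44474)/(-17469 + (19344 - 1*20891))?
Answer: -81413/19016 ≈ -4.2813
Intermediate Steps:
(36939 + 44474)/(-17469 + (19344 - 1*20891)) = 81413/(-17469 + (19344 - 20891)) = 81413/(-17469 - 1547) = 81413/(-19016) = 81413*(-1/19016) = -81413/19016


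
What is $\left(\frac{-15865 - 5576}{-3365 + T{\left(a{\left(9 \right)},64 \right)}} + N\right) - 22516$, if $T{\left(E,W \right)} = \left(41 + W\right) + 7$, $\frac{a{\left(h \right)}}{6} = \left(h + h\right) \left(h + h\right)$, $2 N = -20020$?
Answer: $- \frac{105785637}{3253} \approx -32519.0$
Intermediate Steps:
$N = -10010$ ($N = \frac{1}{2} \left(-20020\right) = -10010$)
$a{\left(h \right)} = 24 h^{2}$ ($a{\left(h \right)} = 6 \left(h + h\right) \left(h + h\right) = 6 \cdot 2 h 2 h = 6 \cdot 4 h^{2} = 24 h^{2}$)
$T{\left(E,W \right)} = 48 + W$
$\left(\frac{-15865 - 5576}{-3365 + T{\left(a{\left(9 \right)},64 \right)}} + N\right) - 22516 = \left(\frac{-15865 - 5576}{-3365 + \left(48 + 64\right)} - 10010\right) - 22516 = \left(- \frac{21441}{-3365 + 112} - 10010\right) - 22516 = \left(- \frac{21441}{-3253} - 10010\right) - 22516 = \left(\left(-21441\right) \left(- \frac{1}{3253}\right) - 10010\right) - 22516 = \left(\frac{21441}{3253} - 10010\right) - 22516 = - \frac{32541089}{3253} - 22516 = - \frac{105785637}{3253}$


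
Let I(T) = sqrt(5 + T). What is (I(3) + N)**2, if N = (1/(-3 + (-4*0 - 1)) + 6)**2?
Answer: 281889/256 + 529*sqrt(2)/4 ≈ 1288.2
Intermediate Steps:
N = 529/16 (N = (1/(-3 + (0 - 1)) + 6)**2 = (1/(-3 - 1) + 6)**2 = (1/(-4) + 6)**2 = (-1/4 + 6)**2 = (23/4)**2 = 529/16 ≈ 33.063)
(I(3) + N)**2 = (sqrt(5 + 3) + 529/16)**2 = (sqrt(8) + 529/16)**2 = (2*sqrt(2) + 529/16)**2 = (529/16 + 2*sqrt(2))**2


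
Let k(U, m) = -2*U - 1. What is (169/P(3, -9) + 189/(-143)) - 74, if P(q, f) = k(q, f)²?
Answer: -503612/7007 ≈ -71.873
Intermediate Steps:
k(U, m) = -1 - 2*U
P(q, f) = (-1 - 2*q)²
(169/P(3, -9) + 189/(-143)) - 74 = (169/((1 + 2*3)²) + 189/(-143)) - 74 = (169/((1 + 6)²) + 189*(-1/143)) - 74 = (169/(7²) - 189/143) - 74 = (169/49 - 189/143) - 74 = 14906/7007 - 74 = -503612/7007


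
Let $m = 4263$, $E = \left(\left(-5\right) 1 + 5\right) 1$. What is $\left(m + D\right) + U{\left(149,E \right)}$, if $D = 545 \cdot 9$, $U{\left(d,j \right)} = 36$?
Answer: $9204$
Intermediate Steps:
$E = 0$ ($E = \left(-5 + 5\right) 1 = 0 \cdot 1 = 0$)
$D = 4905$
$\left(m + D\right) + U{\left(149,E \right)} = \left(4263 + 4905\right) + 36 = 9168 + 36 = 9204$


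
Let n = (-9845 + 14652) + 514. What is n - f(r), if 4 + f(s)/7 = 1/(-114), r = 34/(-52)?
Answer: 609793/114 ≈ 5349.1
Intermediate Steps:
r = -17/26 (r = 34*(-1/52) = -17/26 ≈ -0.65385)
n = 5321 (n = 4807 + 514 = 5321)
f(s) = -3199/114 (f(s) = -28 + 7/(-114) = -28 + 7*(-1/114) = -28 - 7/114 = -3199/114)
n - f(r) = 5321 - 1*(-3199/114) = 5321 + 3199/114 = 609793/114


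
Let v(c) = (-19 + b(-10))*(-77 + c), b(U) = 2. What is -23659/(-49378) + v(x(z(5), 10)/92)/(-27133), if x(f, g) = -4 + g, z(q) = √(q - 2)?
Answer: 6639623787/15407392651 ≈ 0.43094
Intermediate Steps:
z(q) = √(-2 + q)
v(c) = 1309 - 17*c (v(c) = (-19 + 2)*(-77 + c) = -17*(-77 + c) = 1309 - 17*c)
-23659/(-49378) + v(x(z(5), 10)/92)/(-27133) = -23659/(-49378) + (1309 - 17*(-4 + 10)/92)/(-27133) = -23659*(-1/49378) + (1309 - 102/92)*(-1/27133) = 23659/49378 + (1309 - 17*3/46)*(-1/27133) = 23659/49378 + (1309 - 51/46)*(-1/27133) = 23659/49378 + (60163/46)*(-1/27133) = 23659/49378 - 60163/1248118 = 6639623787/15407392651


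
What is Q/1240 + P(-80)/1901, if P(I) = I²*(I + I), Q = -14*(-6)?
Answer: -317400079/589310 ≈ -538.60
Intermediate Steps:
Q = 84
P(I) = 2*I³ (P(I) = I²*(2*I) = 2*I³)
Q/1240 + P(-80)/1901 = 84/1240 + (2*(-80)³)/1901 = 84*(1/1240) + (2*(-512000))*(1/1901) = 21/310 - 1024000*1/1901 = 21/310 - 1024000/1901 = -317400079/589310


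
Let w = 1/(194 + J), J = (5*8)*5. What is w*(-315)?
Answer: -315/394 ≈ -0.79949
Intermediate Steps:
J = 200 (J = 40*5 = 200)
w = 1/394 (w = 1/(194 + 200) = 1/394 ≈ 0.0025381)
w*(-315) = (1/394)*(-315) = -315/394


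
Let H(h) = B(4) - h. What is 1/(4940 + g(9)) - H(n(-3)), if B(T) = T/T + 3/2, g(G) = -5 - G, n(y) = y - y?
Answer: -6157/2463 ≈ -2.4998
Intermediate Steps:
n(y) = 0
B(T) = 5/2 (B(T) = 1 + 3*(½) = 1 + 3/2 = 5/2)
H(h) = 5/2 - h
1/(4940 + g(9)) - H(n(-3)) = 1/(4940 + (-5 - 1*9)) - (5/2 - 1*0) = 1/(4940 + (-5 - 9)) - (5/2 + 0) = 1/(4940 - 14) - 1*5/2 = 1/4926 - 5/2 = -6157/2463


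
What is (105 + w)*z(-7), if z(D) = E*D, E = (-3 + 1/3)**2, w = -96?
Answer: -448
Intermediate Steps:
E = 64/9 (E = (-3 + 1/3)**2 = (-8/3)**2 = 64/9 ≈ 7.1111)
z(D) = 64*D/9
(105 + w)*z(-7) = (105 - 96)*((64/9)*(-7)) = 9*(-448/9) = -448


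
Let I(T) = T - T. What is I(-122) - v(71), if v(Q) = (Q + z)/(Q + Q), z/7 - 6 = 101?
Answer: -410/71 ≈ -5.7747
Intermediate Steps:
z = 749 (z = 42 + 7*101 = 42 + 707 = 749)
I(T) = 0
v(Q) = (749 + Q)/(2*Q) (v(Q) = (Q + 749)/(Q + Q) = (749 + Q)/((2*Q)) = (749 + Q)*(1/(2*Q)) = (749 + Q)/(2*Q))
I(-122) - v(71) = 0 - (749 + 71)/(2*71) = 0 - 820/(2*71) = 0 - 1*410/71 = 0 - 410/71 = -410/71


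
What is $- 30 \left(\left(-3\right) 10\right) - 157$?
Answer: $743$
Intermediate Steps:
$- 30 \left(\left(-3\right) 10\right) - 157 = \left(-30\right) \left(-30\right) - 157 = 900 - 157 = 743$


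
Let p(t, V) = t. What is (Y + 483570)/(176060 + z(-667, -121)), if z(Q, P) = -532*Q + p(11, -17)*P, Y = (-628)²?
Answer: 79814/48143 ≈ 1.6579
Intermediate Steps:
Y = 394384
z(Q, P) = -532*Q + 11*P
(Y + 483570)/(176060 + z(-667, -121)) = (394384 + 483570)/(176060 + (-532*(-667) + 11*(-121))) = 877954/(176060 + (354844 - 1331)) = 877954/(176060 + 353513) = 877954/529573 = 877954*(1/529573) = 79814/48143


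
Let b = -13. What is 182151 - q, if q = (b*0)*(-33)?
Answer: 182151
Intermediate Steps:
q = 0 (q = -13*0*(-33) = 0*(-33) = 0)
182151 - q = 182151 - 1*0 = 182151 + 0 = 182151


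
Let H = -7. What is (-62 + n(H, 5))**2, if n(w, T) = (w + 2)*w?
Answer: 729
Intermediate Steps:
n(w, T) = w*(2 + w) (n(w, T) = (2 + w)*w = w*(2 + w))
(-62 + n(H, 5))**2 = (-62 - 7*(2 - 7))**2 = (-62 - 7*(-5))**2 = (-62 + 35)**2 = (-27)**2 = 729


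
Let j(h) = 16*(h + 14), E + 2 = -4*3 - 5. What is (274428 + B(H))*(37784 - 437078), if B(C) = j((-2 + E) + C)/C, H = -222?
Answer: -4054609627320/37 ≈ -1.0958e+11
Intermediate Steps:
E = -19 (E = -2 + (-4*3 - 5) = -2 + (-12 - 5) = -2 - 17 = -19)
j(h) = 224 + 16*h (j(h) = 16*(14 + h) = 224 + 16*h)
B(C) = (-112 + 16*C)/C (B(C) = (224 + 16*((-2 - 19) + C))/C = (224 + 16*(-21 + C))/C = (224 + (-336 + 16*C))/C = (-112 + 16*C)/C)
(274428 + B(H))*(37784 - 437078) = (274428 + (16 - 112/(-222)))*(37784 - 437078) = (274428 + (16 - 112*(-1/222)))*(-399294) = (274428 + (16 + 56/111))*(-399294) = (274428 + 1832/111)*(-399294) = (30463340/111)*(-399294) = -4054609627320/37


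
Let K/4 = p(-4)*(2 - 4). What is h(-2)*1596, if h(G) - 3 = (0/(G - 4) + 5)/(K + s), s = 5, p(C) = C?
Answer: 185136/37 ≈ 5003.7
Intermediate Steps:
K = 32 (K = 4*(-4*(2 - 4)) = 4*(-4*(-2)) = 4*8 = 32)
h(G) = 116/37 (h(G) = 3 + (0/(G - 4) + 5)/(32 + 5) = 3 + (0/(-4 + G) + 5)/37 = 3 + (0 + 5)*(1/37) = 3 + 5*(1/37) = 3 + 5/37 = 116/37)
h(-2)*1596 = (116/37)*1596 = 185136/37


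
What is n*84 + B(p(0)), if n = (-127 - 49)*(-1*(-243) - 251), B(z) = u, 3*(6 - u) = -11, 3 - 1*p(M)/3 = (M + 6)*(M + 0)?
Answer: 354845/3 ≈ 1.1828e+5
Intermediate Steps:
p(M) = 9 - 3*M*(6 + M) (p(M) = 9 - 3*(M + 6)*(M + 0) = 9 - 3*(6 + M)*M = 9 - 3*M*(6 + M))
u = 29/3 (u = 6 - 1/3*(-11) = 6 + 11/3 = 29/3 ≈ 9.6667)
B(z) = 29/3
n = 1408 (n = -176*(243 - 251) = -176*(-8) = 1408)
n*84 + B(p(0)) = 1408*84 + 29/3 = 118272 + 29/3 = 354845/3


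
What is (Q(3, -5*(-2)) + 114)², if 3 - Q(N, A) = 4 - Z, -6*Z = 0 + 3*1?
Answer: 50625/4 ≈ 12656.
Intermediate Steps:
Z = -½ (Z = -(0 + 3*1)/6 = -(0 + 3)/6 = -⅙*3 = -½ ≈ -0.50000)
Q(N, A) = -3/2 (Q(N, A) = 3 - (4 - 1*(-½)) = 3 - (4 + ½) = 3 - 1*9/2 = 3 - 9/2 = -3/2)
(Q(3, -5*(-2)) + 114)² = (-3/2 + 114)² = (225/2)² = 50625/4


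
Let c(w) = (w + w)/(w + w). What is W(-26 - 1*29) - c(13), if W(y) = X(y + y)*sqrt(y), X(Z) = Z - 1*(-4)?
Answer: -1 - 106*I*sqrt(55) ≈ -1.0 - 786.12*I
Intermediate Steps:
X(Z) = 4 + Z (X(Z) = Z + 4 = 4 + Z)
W(y) = sqrt(y)*(4 + 2*y) (W(y) = (4 + (y + y))*sqrt(y) = (4 + 2*y)*sqrt(y) = sqrt(y)*(4 + 2*y))
c(w) = 1 (c(w) = (2*w)/((2*w)) = (2*w)*(1/(2*w)) = 1)
W(-26 - 1*29) - c(13) = 2*sqrt(-26 - 1*29)*(2 + (-26 - 1*29)) - 1*1 = 2*sqrt(-26 - 29)*(2 + (-26 - 29)) - 1 = 2*sqrt(-55)*(2 - 55) - 1 = 2*(I*sqrt(55))*(-53) - 1 = -106*I*sqrt(55) - 1 = -1 - 106*I*sqrt(55)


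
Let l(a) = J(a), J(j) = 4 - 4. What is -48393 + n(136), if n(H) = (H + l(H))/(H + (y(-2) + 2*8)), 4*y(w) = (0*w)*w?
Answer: -919450/19 ≈ -48392.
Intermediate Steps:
J(j) = 0
y(w) = 0 (y(w) = ((0*w)*w)/4 = (0*w)/4 = (¼)*0 = 0)
l(a) = 0
n(H) = H/(16 + H) (n(H) = (H + 0)/(H + (0 + 2*8)) = H/(H + (0 + 16)) = H/(H + 16) = H/(16 + H))
-48393 + n(136) = -48393 + 136/(16 + 136) = -48393 + 136/152 = -48393 + 136*(1/152) = -48393 + 17/19 = -919450/19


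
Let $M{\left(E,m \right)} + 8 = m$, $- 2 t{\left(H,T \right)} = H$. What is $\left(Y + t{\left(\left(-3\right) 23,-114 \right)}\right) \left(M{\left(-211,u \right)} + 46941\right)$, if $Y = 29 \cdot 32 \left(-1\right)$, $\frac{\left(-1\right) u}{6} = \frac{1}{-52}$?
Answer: $- \frac{2180606407}{52} \approx -4.1935 \cdot 10^{7}$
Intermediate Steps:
$t{\left(H,T \right)} = - \frac{H}{2}$
$u = \frac{3}{26}$ ($u = - \frac{6}{-52} = \left(-6\right) \left(- \frac{1}{52}\right) = \frac{3}{26} \approx 0.11538$)
$M{\left(E,m \right)} = -8 + m$
$Y = -928$ ($Y = 928 \left(-1\right) = -928$)
$\left(Y + t{\left(\left(-3\right) 23,-114 \right)}\right) \left(M{\left(-211,u \right)} + 46941\right) = \left(-928 - \frac{\left(-3\right) 23}{2}\right) \left(\left(-8 + \frac{3}{26}\right) + 46941\right) = \left(-928 - - \frac{69}{2}\right) \left(- \frac{205}{26} + 46941\right) = \left(-928 + \frac{69}{2}\right) \frac{1220261}{26} = \left(- \frac{1787}{2}\right) \frac{1220261}{26} = - \frac{2180606407}{52}$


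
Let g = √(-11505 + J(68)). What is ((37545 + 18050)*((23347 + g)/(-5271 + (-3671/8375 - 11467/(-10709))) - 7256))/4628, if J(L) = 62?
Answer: -190797511666042281355/2187600368240092 - 4986197410625*I*√11443/2187600368240092 ≈ -87218.0 - 0.24382*I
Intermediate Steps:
g = I*√11443 (g = √(-11505 + 62) = √(-11443) = I*√11443 ≈ 106.97*I)
((37545 + 18050)*((23347 + g)/(-5271 + (-3671/8375 - 11467/(-10709))) - 7256))/4628 = ((37545 + 18050)*((23347 + I*√11443)/(-5271 + (-3671/8375 - 11467/(-10709))) - 7256))/4628 = (55595*((23347 + I*√11443)/(-5271 + (-3671*1/8375 - 11467*(-1/10709))) - 7256))*(1/4628) = (55595*((23347 + I*√11443)/(-5271 + (-3671/8375 + 11467/10709)) - 7256))*(1/4628) = (55595*((23347 + I*√11443)/(-5271 + 56723386/89687875) - 7256))*(1/4628) = (55595*((23347 + I*√11443)/(-472688065739/89687875) - 7256))*(1/4628) = (55595*((23347 + I*√11443)*(-89687875/472688065739) - 7256))*(1/4628) = (55595*((-2093942817625/472688065739 - 89687875*I*√11443/472688065739) - 7256))*(1/4628) = (55595*(-3431918547819809/472688065739 - 89687875*I*√11443/472688065739))*(1/4628) = (-190797511666042281355/472688065739 - 4986197410625*I*√11443/472688065739)*(1/4628) = -190797511666042281355/2187600368240092 - 4986197410625*I*√11443/2187600368240092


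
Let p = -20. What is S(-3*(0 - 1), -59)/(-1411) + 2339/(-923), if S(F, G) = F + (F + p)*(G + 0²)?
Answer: -4228867/1302353 ≈ -3.2471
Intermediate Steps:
S(F, G) = F + G*(-20 + F) (S(F, G) = F + (F - 20)*(G + 0²) = F + (-20 + F)*(G + 0) = F + (-20 + F)*G = F + G*(-20 + F))
S(-3*(0 - 1), -59)/(-1411) + 2339/(-923) = (-3*(0 - 1) - 20*(-59) - 3*(0 - 1)*(-59))/(-1411) + 2339/(-923) = (-3*(-1) + 1180 - 3*(-1)*(-59))*(-1/1411) + 2339*(-1/923) = (3 + 1180 + 3*(-59))*(-1/1411) - 2339/923 = (3 + 1180 - 177)*(-1/1411) - 2339/923 = 1006*(-1/1411) - 2339/923 = -1006/1411 - 2339/923 = -4228867/1302353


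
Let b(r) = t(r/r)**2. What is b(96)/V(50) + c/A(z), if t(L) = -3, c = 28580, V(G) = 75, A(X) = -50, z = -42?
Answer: -14287/25 ≈ -571.48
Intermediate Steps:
b(r) = 9 (b(r) = (-3)**2 = 9)
b(96)/V(50) + c/A(z) = 9/75 + 28580/(-50) = 9*(1/75) + 28580*(-1/50) = 3/25 - 2858/5 = -14287/25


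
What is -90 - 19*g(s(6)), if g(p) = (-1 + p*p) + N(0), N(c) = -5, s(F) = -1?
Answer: 5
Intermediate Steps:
g(p) = -6 + p**2 (g(p) = (-1 + p*p) - 5 = (-1 + p**2) - 5 = -6 + p**2)
-90 - 19*g(s(6)) = -90 - 19*(-6 + (-1)**2) = -90 - 19*(-6 + 1) = -90 - 19*(-5) = -90 + 95 = 5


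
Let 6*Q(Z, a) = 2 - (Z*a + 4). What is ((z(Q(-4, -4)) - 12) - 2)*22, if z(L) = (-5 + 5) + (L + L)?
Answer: -440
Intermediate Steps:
Q(Z, a) = -⅓ - Z*a/6 (Q(Z, a) = (2 - (Z*a + 4))/6 = (2 - (4 + Z*a))/6 = (2 + (-4 - Z*a))/6 = (-2 - Z*a)/6 = -⅓ - Z*a/6)
z(L) = 2*L (z(L) = 0 + 2*L = 2*L)
((z(Q(-4, -4)) - 12) - 2)*22 = ((2*(-⅓ - ⅙*(-4)*(-4)) - 12) - 2)*22 = ((2*(-⅓ - 8/3) - 12) - 2)*22 = ((2*(-3) - 12) - 2)*22 = ((-6 - 12) - 2)*22 = (-18 - 2)*22 = -20*22 = -440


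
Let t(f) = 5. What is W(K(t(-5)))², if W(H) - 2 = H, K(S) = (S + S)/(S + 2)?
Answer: 576/49 ≈ 11.755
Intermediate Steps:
K(S) = 2*S/(2 + S) (K(S) = (2*S)/(2 + S) = 2*S/(2 + S))
W(H) = 2 + H
W(K(t(-5)))² = (2 + 2*5/(2 + 5))² = (2 + 2*5/7)² = (2 + 2*5*(⅐))² = (2 + 10/7)² = (24/7)² = 576/49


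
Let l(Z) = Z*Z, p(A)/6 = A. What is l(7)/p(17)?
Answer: 49/102 ≈ 0.48039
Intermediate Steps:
p(A) = 6*A
l(Z) = Z²
l(7)/p(17) = 7²/((6*17)) = 49/102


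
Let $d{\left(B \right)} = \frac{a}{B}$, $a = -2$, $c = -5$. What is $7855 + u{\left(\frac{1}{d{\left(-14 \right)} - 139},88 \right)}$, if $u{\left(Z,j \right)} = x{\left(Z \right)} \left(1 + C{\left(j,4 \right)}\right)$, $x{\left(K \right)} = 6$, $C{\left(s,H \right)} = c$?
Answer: $7831$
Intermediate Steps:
$C{\left(s,H \right)} = -5$
$d{\left(B \right)} = - \frac{2}{B}$
$u{\left(Z,j \right)} = -24$ ($u{\left(Z,j \right)} = 6 \left(1 - 5\right) = 6 \left(-4\right) = -24$)
$7855 + u{\left(\frac{1}{d{\left(-14 \right)} - 139},88 \right)} = 7855 - 24 = 7831$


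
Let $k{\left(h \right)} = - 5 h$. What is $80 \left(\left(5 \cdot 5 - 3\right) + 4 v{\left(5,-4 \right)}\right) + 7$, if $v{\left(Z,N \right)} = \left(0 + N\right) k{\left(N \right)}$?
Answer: $-23833$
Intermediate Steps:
$v{\left(Z,N \right)} = - 5 N^{2}$ ($v{\left(Z,N \right)} = \left(0 + N\right) \left(- 5 N\right) = N \left(- 5 N\right) = - 5 N^{2}$)
$80 \left(\left(5 \cdot 5 - 3\right) + 4 v{\left(5,-4 \right)}\right) + 7 = 80 \left(\left(5 \cdot 5 - 3\right) + 4 \left(- 5 \left(-4\right)^{2}\right)\right) + 7 = 80 \left(\left(25 - 3\right) + 4 \left(\left(-5\right) 16\right)\right) + 7 = 80 \left(22 + 4 \left(-80\right)\right) + 7 = 80 \left(22 - 320\right) + 7 = 80 \left(-298\right) + 7 = -23840 + 7 = -23833$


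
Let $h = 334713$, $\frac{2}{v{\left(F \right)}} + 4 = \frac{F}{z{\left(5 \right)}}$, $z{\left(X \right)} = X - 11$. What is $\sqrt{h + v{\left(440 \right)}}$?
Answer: $\frac{\sqrt{1125974445}}{58} \approx 578.54$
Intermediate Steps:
$z{\left(X \right)} = -11 + X$ ($z{\left(X \right)} = X - 11 = -11 + X$)
$v{\left(F \right)} = \frac{2}{-4 - \frac{F}{6}}$ ($v{\left(F \right)} = \frac{2}{-4 + \frac{F}{-11 + 5}} = \frac{2}{-4 + \frac{F}{-6}} = \frac{2}{-4 + F \left(- \frac{1}{6}\right)} = \frac{2}{-4 - \frac{F}{6}}$)
$\sqrt{h + v{\left(440 \right)}} = \sqrt{334713 - \frac{12}{24 + 440}} = \sqrt{334713 - \frac{12}{464}} = \sqrt{334713 - \frac{3}{116}} = \sqrt{\frac{38826705}{116}} = \frac{\sqrt{1125974445}}{58}$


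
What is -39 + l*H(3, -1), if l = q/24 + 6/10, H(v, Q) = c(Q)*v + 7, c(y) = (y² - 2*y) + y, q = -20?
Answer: -1261/30 ≈ -42.033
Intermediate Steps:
c(y) = y² - y
H(v, Q) = 7 + Q*v*(-1 + Q) (H(v, Q) = (Q*(-1 + Q))*v + 7 = Q*v*(-1 + Q) + 7 = 7 + Q*v*(-1 + Q))
l = -7/30 (l = -20/24 + 6/10 = -20*1/24 + 6*(⅒) = -⅚ + ⅗ = -7/30 ≈ -0.23333)
-39 + l*H(3, -1) = -39 - 7*(7 - 1*3*(-1 - 1))/30 = -39 - 7*(7 - 1*3*(-2))/30 = -39 - 7*(7 + 6)/30 = -39 - 7/30*13 = -39 - 91/30 = -1261/30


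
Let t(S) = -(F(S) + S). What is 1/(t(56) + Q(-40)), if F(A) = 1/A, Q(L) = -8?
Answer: -56/3585 ≈ -0.015621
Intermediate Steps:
t(S) = -S - 1/S (t(S) = -(1/S + S) = -(S + 1/S) = -S - 1/S)
1/(t(56) + Q(-40)) = 1/((-1*56 - 1/56) - 8) = 1/((-56 - 1*1/56) - 8) = 1/((-56 - 1/56) - 8) = 1/(-3137/56 - 8) = 1/(-3585/56) = -56/3585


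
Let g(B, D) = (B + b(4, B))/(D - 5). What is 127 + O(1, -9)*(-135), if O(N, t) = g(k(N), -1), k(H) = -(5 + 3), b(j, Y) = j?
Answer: 37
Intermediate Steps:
k(H) = -8 (k(H) = -1*8 = -8)
g(B, D) = (4 + B)/(-5 + D) (g(B, D) = (B + 4)/(D - 5) = (4 + B)/(-5 + D))
O(N, t) = ⅔ (O(N, t) = (4 - 8)/(-5 - 1) = -4/(-6) = -⅙*(-4) = ⅔)
127 + O(1, -9)*(-135) = 127 + (⅔)*(-135) = 127 - 90 = 37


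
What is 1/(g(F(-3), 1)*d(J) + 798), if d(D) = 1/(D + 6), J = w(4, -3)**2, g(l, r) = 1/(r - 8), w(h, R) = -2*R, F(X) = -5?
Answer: 294/234611 ≈ 0.0012531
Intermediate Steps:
g(l, r) = 1/(-8 + r)
J = 36 (J = (-2*(-3))**2 = 6**2 = 36)
d(D) = 1/(6 + D)
1/(g(F(-3), 1)*d(J) + 798) = 1/(1/((-8 + 1)*(6 + 36)) + 798) = 1/(1/(-7*42) + 798) = 1/(-1/7*1/42 + 798) = 1/(-1/294 + 798) = 1/(234611/294) = 294/234611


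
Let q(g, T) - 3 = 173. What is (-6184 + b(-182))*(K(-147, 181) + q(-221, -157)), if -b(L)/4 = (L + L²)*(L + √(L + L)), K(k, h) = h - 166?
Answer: 4579338072 - 50335376*I*√91 ≈ 4.5793e+9 - 4.8017e+8*I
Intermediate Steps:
q(g, T) = 176 (q(g, T) = 3 + 173 = 176)
K(k, h) = -166 + h
b(L) = -4*(L + L²)*(L + √2*√L) (b(L) = -4*(L + L²)*(L + √(L + L)) = -4*(L + L²)*(L + √(2*L)) = -4*(L + L²)*(L + √2*√L))
(-6184 + b(-182))*(K(-147, 181) + q(-221, -157)) = (-6184 + (-4*(-182)² - 4*(-182)³ - 4*√2*(-182)^(3/2) - 4*√2*(-182)^(5/2)))*((-166 + 181) + 176) = (-6184 + (-4*33124 - 4*(-6028568) - 4*√2*(-182*I*√182) - 4*√2*33124*I*√182))*(15 + 176) = (-6184 + (-132496 + 24114272 + 1456*I*√91 - 264992*I*√91))*191 = (-6184 + (23981776 - 263536*I*√91))*191 = (23975592 - 263536*I*√91)*191 = 4579338072 - 50335376*I*√91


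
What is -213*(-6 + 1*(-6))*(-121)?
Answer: -309276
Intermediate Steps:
-213*(-6 + 1*(-6))*(-121) = -213*(-6 - 6)*(-121) = -213*(-12)*(-121) = 2556*(-121) = -309276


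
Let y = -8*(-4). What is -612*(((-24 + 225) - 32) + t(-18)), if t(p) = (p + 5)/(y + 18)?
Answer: -2581722/25 ≈ -1.0327e+5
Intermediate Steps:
y = 32
t(p) = ⅒ + p/50 (t(p) = (p + 5)/(32 + 18) = (5 + p)/50 = (5 + p)*(1/50) = ⅒ + p/50)
-612*(((-24 + 225) - 32) + t(-18)) = -612*(((-24 + 225) - 32) + (⅒ + (1/50)*(-18))) = -612*((201 - 32) + (⅒ - 9/25)) = -612*(169 - 13/50) = -612*8437/50 = -2581722/25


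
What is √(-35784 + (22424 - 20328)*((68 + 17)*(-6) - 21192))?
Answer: 2*I*√11380794 ≈ 6747.1*I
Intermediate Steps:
√(-35784 + (22424 - 20328)*((68 + 17)*(-6) - 21192)) = √(-35784 + 2096*(85*(-6) - 21192)) = √(-35784 + 2096*(-510 - 21192)) = √(-35784 + 2096*(-21702)) = √(-35784 - 45487392) = √(-45523176) = 2*I*√11380794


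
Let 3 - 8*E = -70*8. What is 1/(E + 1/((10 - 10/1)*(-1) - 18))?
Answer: 72/5063 ≈ 0.014221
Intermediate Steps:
E = 563/8 (E = 3/8 - (-35)*8/4 = 3/8 - ⅛*(-560) = 3/8 + 70 = 563/8 ≈ 70.375)
1/(E + 1/((10 - 10/1)*(-1) - 18)) = 1/(563/8 + 1/((10 - 10/1)*(-1) - 18)) = 1/(563/8 + 1/((10 - 10*1)*(-1) - 18)) = 1/(563/8 + 1/((10 - 10)*(-1) - 18)) = 1/(563/8 + 1/(0*(-1) - 18)) = 1/(563/8 + 1/(0 - 18)) = 1/(563/8 + 1/(-18)) = 1/(563/8 - 1/18) = 1/(5063/72) = 72/5063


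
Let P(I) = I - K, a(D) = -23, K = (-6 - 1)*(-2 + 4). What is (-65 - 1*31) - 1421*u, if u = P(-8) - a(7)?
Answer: -41305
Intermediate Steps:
K = -14 (K = -7*2 = -14)
P(I) = 14 + I (P(I) = I - 1*(-14) = I + 14 = 14 + I)
u = 29 (u = (14 - 8) - 1*(-23) = 6 + 23 = 29)
(-65 - 1*31) - 1421*u = (-65 - 1*31) - 1421*29 = (-65 - 31) - 41209 = -96 - 41209 = -41305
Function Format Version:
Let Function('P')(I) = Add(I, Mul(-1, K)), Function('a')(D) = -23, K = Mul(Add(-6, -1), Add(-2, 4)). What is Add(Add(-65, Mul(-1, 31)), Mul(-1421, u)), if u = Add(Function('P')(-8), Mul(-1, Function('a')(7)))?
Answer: -41305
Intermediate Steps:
K = -14 (K = Mul(-7, 2) = -14)
Function('P')(I) = Add(14, I) (Function('P')(I) = Add(I, Mul(-1, -14)) = Add(I, 14) = Add(14, I))
u = 29 (u = Add(Add(14, -8), Mul(-1, -23)) = Add(6, 23) = 29)
Add(Add(-65, Mul(-1, 31)), Mul(-1421, u)) = Add(Add(-65, Mul(-1, 31)), Mul(-1421, 29)) = Add(Add(-65, -31), -41209) = Add(-96, -41209) = -41305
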